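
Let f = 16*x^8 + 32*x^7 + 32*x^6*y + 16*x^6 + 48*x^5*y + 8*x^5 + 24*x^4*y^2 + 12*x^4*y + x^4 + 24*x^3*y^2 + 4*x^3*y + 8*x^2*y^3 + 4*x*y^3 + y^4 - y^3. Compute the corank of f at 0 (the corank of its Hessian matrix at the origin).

2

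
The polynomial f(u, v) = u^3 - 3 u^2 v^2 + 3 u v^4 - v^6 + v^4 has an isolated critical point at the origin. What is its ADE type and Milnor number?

Type E_{6}, Milnor number mu = 6.

The Hessian of f at 0 is [[0, 0], [0, 0]] with rank 0, so corank 2. A Groebner basis of the Jacobian ideal J(f) in C{u,v} is {u^3, u^2*v, -u^2/2 + u*v^2, v^3}; counting standard monomials gives mu = 6. Corank 2; j^3 = u^3 is a perfect cube, so E-series; the 4-jet and mu = 6 give E_6.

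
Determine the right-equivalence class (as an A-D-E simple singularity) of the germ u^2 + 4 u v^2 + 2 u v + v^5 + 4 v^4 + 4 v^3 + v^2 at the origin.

A4

The Hessian of f at 0 is [[2, 2], [2, 2]] with rank 1, so corank 1. A Groebner basis of the Jacobian ideal J(f) in C{u,v} is {u^2 + 2*u*v - u/2 - v/2, u/2 + v^2 + v/2}; counting standard monomials gives mu = 4. Corank 1: A-series; mu = 4 gives A_4.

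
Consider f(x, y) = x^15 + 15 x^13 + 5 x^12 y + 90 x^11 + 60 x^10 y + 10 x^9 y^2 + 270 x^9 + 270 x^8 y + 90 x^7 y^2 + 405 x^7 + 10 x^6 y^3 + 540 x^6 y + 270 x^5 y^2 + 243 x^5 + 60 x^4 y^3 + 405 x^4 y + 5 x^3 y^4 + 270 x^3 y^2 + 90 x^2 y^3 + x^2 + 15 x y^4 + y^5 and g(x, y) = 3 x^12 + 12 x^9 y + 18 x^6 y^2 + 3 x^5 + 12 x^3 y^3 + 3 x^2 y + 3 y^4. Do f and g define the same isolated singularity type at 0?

The Hessian of f at 0 has rank 1. Corank 1: A-series; mu = 4 gives A_4. The Hessian of g at 0 has rank 0. Corank 2; j^3 = 3*x^2*y has shape L^2 M (L != M), so D-series; mu = 5 gives D_5. f is A_4 but g is D_5, hence not right-equivalent.

No.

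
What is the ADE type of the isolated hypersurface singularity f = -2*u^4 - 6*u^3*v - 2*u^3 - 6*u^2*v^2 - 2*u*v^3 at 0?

E_7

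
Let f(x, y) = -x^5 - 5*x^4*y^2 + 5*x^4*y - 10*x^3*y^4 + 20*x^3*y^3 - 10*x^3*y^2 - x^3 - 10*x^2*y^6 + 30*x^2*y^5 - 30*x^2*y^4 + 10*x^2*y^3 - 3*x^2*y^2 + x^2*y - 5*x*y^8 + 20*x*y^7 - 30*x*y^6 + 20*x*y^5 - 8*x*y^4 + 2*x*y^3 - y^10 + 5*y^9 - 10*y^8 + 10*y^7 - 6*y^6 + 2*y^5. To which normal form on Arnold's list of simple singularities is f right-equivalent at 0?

The Hessian of f at 0 has rank 0. Corank 2; j^3 = -x^2*(x - y) has shape L^2 M (L != M), so D-series; mu = 6 gives D_6.

D_{6}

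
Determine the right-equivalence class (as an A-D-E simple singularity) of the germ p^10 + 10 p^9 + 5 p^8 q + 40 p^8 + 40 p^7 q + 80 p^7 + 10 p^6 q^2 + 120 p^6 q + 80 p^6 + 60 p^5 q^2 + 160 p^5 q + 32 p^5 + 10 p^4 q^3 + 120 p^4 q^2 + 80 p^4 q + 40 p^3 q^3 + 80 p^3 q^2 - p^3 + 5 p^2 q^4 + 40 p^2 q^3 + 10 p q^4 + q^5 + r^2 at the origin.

E_8

The Hessian of f at 0 is [[0, 0, 0], [0, 0, 0], [0, 0, 2]] with rank 1, so corank 2. A Groebner basis of the Jacobian ideal J(f) in C{p,q,r} is {q^5, p*q^3 + q^4/8, p^2, r}; counting standard monomials gives mu = 8. Corank 2; j^3 = -p^3 is a perfect cube, so E-series; the 5-jet and mu = 8 give E_8.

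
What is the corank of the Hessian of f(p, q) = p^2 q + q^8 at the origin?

2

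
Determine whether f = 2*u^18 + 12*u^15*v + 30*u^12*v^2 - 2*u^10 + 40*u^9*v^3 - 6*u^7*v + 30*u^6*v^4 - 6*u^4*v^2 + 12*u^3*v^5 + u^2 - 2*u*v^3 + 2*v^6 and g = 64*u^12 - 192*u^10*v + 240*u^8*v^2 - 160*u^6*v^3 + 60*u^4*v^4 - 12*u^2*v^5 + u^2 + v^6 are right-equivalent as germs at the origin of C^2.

The Hessian of f at 0 has rank 1. Corank 1: A-series; mu = 5 gives A_5. The Hessian of g at 0 has rank 1. Corank 1: A-series; mu = 5 gives A_5. Both have type A_5, hence right-equivalent.

Yes.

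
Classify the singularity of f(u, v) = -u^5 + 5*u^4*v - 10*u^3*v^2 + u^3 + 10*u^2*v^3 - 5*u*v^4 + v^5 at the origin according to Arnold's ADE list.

E8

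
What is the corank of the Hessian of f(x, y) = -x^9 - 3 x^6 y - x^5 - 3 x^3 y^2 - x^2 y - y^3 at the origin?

Hessian at 0 has rank 0.

2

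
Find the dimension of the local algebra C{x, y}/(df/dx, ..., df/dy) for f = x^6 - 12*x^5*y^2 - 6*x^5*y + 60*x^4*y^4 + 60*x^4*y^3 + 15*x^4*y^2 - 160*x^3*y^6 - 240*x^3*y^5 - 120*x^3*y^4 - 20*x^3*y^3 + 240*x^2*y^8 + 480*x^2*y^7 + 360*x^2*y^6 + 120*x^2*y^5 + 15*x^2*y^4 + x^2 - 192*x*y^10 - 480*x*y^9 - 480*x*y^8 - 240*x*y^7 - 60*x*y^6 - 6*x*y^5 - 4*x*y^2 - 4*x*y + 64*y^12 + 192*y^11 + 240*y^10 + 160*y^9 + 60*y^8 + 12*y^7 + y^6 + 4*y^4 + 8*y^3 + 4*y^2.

The Hessian of f at 0 is [[2, -4], [-4, 8]] with rank 1, so corank 1. A Groebner basis of the Jacobian ideal J(f) in C{x,y} is {x^3 - 6*x^2 + 20*x*y - 8*x + 16*y, x^2*y - 2*x^2 + 6*x*y - 2*x + 4*y, -x/2 + y^2 + y}; counting standard monomials gives mu = 5. Corank 1: A-series; mu = 5 gives A_5.

5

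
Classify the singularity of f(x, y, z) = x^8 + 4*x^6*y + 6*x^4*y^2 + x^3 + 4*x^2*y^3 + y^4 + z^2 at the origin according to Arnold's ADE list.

The Hessian of f at 0 has rank 1. Corank 2; j^3 = x^3 is a perfect cube, so E-series; the 4-jet and mu = 6 give E_6.

E6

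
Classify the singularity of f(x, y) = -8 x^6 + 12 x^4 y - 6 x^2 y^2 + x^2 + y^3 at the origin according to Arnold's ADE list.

A2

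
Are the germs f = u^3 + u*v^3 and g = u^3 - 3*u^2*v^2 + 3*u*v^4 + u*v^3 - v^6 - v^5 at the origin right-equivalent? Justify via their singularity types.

The Hessian of f at 0 has rank 0. Corank 2; j^3 = u^3 is a perfect cube, so E-series; the 4-jet and mu = 7 give E_7. The Hessian of g at 0 has rank 0. Corank 2; j^3 = u^3 is a perfect cube, so E-series; the 4-jet and mu = 7 give E_7. Both have type E_7, hence right-equivalent.

Yes.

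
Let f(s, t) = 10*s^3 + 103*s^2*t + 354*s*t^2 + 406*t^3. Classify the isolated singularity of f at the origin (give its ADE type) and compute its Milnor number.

The Hessian of f at 0 has rank 0. Corank 2; j^3 = (2*s + 7*t)*(5*s^2 + 34*s*t + 58*t^2) splits into three distinct lines over C (the quadratic factor has nonzero discriminant), so D_4.

Type D_4, Milnor number mu = 4.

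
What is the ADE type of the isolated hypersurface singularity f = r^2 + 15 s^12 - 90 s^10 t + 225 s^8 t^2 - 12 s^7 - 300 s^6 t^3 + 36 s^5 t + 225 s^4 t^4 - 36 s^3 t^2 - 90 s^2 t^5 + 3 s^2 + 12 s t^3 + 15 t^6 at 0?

A5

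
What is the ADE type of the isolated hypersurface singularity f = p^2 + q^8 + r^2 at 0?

A7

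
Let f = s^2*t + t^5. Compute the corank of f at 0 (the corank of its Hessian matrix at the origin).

Hessian at 0 has rank 0.

2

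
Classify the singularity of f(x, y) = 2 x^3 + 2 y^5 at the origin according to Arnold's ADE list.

E_8

The Hessian of f at 0 has rank 0. Corank 2; j^3 = 2*x^3 is a perfect cube, so E-series; the 5-jet and mu = 8 give E_8.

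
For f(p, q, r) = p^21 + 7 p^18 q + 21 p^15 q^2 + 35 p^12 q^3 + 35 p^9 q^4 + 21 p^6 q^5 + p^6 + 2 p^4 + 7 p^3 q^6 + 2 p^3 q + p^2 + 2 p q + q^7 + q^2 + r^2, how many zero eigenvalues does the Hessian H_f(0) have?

Hessian at 0 has rank 2.

1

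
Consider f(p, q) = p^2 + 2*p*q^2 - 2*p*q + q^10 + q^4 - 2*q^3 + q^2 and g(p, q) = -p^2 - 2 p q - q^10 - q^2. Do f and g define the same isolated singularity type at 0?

The Hessian of f at 0 has rank 1. Corank 1: A-series; mu = 9 gives A_9. The Hessian of g at 0 has rank 1. Corank 1: A-series; mu = 9 gives A_9. Both have type A_9, hence right-equivalent.

Yes.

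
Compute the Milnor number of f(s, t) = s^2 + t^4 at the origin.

3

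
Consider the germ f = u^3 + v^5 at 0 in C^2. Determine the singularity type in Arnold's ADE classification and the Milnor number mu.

The Hessian of f at 0 is [[0, 0], [0, 0]] with rank 0, so corank 2. A Groebner basis of the Jacobian ideal J(f) in C{u,v} is {v^4, u^2}; counting standard monomials gives mu = 8. Corank 2; j^3 = u^3 is a perfect cube, so E-series; the 5-jet and mu = 8 give E_8.

Type E8, Milnor number mu = 8.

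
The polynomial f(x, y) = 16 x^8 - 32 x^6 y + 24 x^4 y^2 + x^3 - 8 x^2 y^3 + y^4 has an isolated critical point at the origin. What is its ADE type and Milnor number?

Type E_{6}, Milnor number mu = 6.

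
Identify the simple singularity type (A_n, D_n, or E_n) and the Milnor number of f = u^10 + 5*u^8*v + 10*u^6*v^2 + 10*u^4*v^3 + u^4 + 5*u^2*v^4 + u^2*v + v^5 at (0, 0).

Type D_{6}, Milnor number mu = 6.

The Hessian of f at 0 has rank 0. Corank 2; j^3 = u^2*v has shape L^2 M (L != M), so D-series; mu = 6 gives D_6.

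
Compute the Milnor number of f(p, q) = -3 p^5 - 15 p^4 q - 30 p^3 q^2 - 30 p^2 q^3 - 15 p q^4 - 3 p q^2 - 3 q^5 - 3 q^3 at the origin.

6

The Hessian of f at 0 is [[0, 0], [0, 0]] with rank 0, so corank 2. A Groebner basis of the Jacobian ideal J(f) in C{p,q} is {p^4 + q^2/5, q^3, p*q + q^2}; counting standard monomials gives mu = 6. Corank 2; j^3 = -3*q^2*(p + q) has shape L^2 M (L != M), so D-series; mu = 6 gives D_6.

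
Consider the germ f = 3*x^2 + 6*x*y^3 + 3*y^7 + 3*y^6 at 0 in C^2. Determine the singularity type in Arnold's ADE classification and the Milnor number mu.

Type A_6, Milnor number mu = 6.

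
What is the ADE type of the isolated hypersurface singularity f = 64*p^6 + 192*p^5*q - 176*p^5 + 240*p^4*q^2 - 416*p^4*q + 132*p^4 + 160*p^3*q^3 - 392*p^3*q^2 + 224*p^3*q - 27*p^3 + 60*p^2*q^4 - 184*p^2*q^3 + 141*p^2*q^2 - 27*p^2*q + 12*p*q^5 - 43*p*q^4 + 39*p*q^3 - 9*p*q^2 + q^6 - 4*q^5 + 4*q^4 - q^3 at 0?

E7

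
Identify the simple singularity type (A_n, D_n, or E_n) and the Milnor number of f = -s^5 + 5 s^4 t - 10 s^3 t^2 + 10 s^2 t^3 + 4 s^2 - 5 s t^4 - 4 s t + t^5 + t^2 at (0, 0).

Type A4, Milnor number mu = 4.

The Hessian of f at 0 has rank 1. Corank 1: A-series; mu = 4 gives A_4.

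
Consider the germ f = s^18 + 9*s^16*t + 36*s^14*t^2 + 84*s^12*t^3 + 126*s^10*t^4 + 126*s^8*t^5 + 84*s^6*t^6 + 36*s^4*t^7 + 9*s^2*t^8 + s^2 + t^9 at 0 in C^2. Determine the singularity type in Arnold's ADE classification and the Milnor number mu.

Type A8, Milnor number mu = 8.

The Hessian of f at 0 has rank 1. Corank 1: A-series; mu = 8 gives A_8.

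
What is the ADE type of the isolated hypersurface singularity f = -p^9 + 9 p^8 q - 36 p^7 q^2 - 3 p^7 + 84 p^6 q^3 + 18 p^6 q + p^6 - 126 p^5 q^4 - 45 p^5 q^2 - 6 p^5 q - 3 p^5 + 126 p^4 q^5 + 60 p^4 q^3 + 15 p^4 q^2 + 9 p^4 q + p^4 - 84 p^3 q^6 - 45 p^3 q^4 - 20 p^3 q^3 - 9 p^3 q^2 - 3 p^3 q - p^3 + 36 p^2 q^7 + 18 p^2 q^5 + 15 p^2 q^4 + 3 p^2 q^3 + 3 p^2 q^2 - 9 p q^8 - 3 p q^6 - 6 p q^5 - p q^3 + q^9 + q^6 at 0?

The Hessian of f at 0 is [[0, 0], [0, 0]] with rank 0, so corank 2. A Groebner basis of the Jacobian ideal J(f) in C{p,q} is {3*p^2 + q^4 + q^3, p^3, p^2*q - p^2 - q^3/3, -2*p^2 + p*q^2 - 2*q^3/3}; counting standard monomials gives mu = 7. Corank 2; j^3 = -p^3 is a perfect cube, so E-series; the 4-jet and mu = 7 give E_7.

E7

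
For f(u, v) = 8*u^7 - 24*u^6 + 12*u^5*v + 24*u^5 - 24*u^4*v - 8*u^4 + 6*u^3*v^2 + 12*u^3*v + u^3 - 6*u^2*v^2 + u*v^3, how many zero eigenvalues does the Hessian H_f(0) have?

2

Hessian at 0 has rank 0.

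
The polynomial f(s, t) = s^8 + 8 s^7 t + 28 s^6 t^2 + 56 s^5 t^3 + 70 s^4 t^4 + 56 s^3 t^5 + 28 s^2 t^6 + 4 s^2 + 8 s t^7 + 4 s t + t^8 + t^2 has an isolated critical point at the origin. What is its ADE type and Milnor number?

The Hessian of f at 0 is [[8, 4], [4, 2]] with rank 1, so corank 1. A Groebner basis of the Jacobian ideal J(f) in C{s,t} is {t^7, s + t/2}; counting standard monomials gives mu = 7. Corank 1: A-series; mu = 7 gives A_7.

Type A_7, Milnor number mu = 7.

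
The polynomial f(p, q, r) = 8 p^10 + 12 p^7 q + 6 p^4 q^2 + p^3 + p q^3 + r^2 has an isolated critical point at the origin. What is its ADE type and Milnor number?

Type E_7, Milnor number mu = 7.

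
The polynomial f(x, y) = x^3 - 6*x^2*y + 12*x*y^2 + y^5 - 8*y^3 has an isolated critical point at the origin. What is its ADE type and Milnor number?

Type E_8, Milnor number mu = 8.

The Hessian of f at 0 has rank 0. Corank 2; j^3 = (x - 2*y)^3 is a perfect cube, so E-series; the 5-jet and mu = 8 give E_8.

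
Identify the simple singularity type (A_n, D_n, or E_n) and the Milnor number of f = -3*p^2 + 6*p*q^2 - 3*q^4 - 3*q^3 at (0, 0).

The Hessian of f at 0 has rank 1. Corank 1: A-series; mu = 2 gives A_2.

Type A_2, Milnor number mu = 2.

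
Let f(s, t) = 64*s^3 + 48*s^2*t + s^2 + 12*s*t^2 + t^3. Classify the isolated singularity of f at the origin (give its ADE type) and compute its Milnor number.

Type A_{2}, Milnor number mu = 2.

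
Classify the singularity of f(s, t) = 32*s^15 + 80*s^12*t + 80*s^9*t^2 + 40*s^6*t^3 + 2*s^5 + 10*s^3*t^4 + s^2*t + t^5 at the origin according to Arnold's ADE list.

D_{6}

The Hessian of f at 0 is [[0, 0], [0, 0]] with rank 0, so corank 2. A Groebner basis of the Jacobian ideal J(f) in C{s,t} is {s^2/5 + t^4, s^3, s*t}; counting standard monomials gives mu = 6. Corank 2; j^3 = s^2*t has shape L^2 M (L != M), so D-series; mu = 6 gives D_6.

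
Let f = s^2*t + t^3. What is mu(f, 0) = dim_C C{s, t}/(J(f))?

4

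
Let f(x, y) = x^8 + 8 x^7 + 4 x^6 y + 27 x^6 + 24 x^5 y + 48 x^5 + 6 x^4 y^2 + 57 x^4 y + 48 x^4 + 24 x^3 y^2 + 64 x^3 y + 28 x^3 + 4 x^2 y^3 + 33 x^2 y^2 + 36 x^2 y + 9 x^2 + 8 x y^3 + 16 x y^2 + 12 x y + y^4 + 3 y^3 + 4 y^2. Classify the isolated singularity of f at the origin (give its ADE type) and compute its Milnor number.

Type A2, Milnor number mu = 2.

The Hessian of f at 0 is [[18, 12], [12, 8]] with rank 1, so corank 1. A Groebner basis of the Jacobian ideal J(f) in C{x,y} is {y^2, x + 2*y/3}; counting standard monomials gives mu = 2. Corank 1: A-series; mu = 2 gives A_2.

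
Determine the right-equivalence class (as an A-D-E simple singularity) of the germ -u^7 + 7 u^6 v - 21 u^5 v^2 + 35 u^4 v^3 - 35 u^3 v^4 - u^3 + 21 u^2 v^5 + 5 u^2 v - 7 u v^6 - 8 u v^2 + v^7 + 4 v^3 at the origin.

D8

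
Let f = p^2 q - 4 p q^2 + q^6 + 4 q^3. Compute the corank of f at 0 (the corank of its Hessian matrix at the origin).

2

The Hessian at 0 is [[0, 0], [0, 0]] of rank 0; hence corank 2.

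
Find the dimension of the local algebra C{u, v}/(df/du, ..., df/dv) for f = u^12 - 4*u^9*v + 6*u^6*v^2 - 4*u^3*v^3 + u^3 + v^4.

6

The Hessian of f at 0 has rank 0. Corank 2; j^3 = u^3 is a perfect cube, so E-series; the 4-jet and mu = 6 give E_6.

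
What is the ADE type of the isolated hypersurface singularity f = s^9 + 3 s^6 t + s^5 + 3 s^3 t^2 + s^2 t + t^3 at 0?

The Hessian of f at 0 has rank 0. Corank 2; j^3 = t*(s^2 + t^2) splits into three distinct lines over C (the quadratic factor has nonzero discriminant), so D_4.

D_{4}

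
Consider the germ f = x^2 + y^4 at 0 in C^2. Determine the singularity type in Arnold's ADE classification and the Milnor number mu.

Type A_3, Milnor number mu = 3.

The Hessian of f at 0 is [[2, 0], [0, 0]] with rank 1, so corank 1. A Groebner basis of the Jacobian ideal J(f) in C{x,y} is {y^3, x}; counting standard monomials gives mu = 3. Corank 1: A-series; mu = 3 gives A_3.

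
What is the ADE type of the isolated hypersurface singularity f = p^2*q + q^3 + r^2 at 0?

D4

The Hessian of f at 0 is [[0, 0, 0], [0, 0, 0], [0, 0, 2]] with rank 1, so corank 2. A Groebner basis of the Jacobian ideal J(f) in C{p,q,r} is {q^3, p^2 + 3*q^2, p*q, r}; counting standard monomials gives mu = 4. Corank 2; j^3 = q*(p^2 + q^2) splits into three distinct lines over C (the quadratic factor has nonzero discriminant), so D_4.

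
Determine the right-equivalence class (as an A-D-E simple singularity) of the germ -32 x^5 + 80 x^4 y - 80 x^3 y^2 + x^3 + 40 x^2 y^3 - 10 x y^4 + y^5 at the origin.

The Hessian of f at 0 is [[0, 0], [0, 0]] with rank 0, so corank 2. A Groebner basis of the Jacobian ideal J(f) in C{x,y} is {y^5, x*y^3 - y^4/8, x^2}; counting standard monomials gives mu = 8. Corank 2; j^3 = x^3 is a perfect cube, so E-series; the 5-jet and mu = 8 give E_8.

E8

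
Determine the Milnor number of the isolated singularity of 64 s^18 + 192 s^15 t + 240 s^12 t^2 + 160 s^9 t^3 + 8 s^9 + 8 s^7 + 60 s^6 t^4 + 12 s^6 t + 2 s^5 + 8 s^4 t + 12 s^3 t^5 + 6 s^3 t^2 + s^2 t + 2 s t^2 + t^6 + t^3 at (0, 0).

The Hessian of f at 0 is [[0, 0], [0, 0]] with rank 0, so corank 2. A Groebner basis of the Jacobian ideal J(f) in C{s,t} is {-s*t/2 + t^4 - t^2/2, s^3 + s^2 + 2*s*t + t^3 + t^2, s^2*t - 2*s^2/3 - 4*s*t/3 - t^3 - 2*t^2/3, s^2/3 + s*t^2 + 2*s*t/3 + t^3 + t^2/3}; counting standard monomials gives mu = 7. Corank 2; j^3 = t*(s + t)^2 has shape L^2 M (L != M), so D-series; mu = 7 gives D_7.

7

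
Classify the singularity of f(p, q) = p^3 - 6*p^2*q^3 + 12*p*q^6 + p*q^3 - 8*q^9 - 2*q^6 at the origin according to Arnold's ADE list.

E_7

The Hessian of f at 0 has rank 0. Corank 2; j^3 = p^3 is a perfect cube, so E-series; the 4-jet and mu = 7 give E_7.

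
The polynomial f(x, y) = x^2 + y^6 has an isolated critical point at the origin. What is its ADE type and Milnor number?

Type A5, Milnor number mu = 5.

The Hessian of f at 0 has rank 1. Corank 1: A-series; mu = 5 gives A_5.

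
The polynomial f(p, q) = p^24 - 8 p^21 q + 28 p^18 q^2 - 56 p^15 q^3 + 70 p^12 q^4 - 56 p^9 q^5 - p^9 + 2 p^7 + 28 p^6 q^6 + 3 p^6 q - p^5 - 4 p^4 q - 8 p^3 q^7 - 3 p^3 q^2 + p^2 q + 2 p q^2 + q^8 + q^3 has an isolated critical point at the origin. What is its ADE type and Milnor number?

The Hessian of f at 0 has rank 0. Corank 2; j^3 = q*(p + q)^2 has shape L^2 M (L != M), so D-series; mu = 9 gives D_9.

Type D_{9}, Milnor number mu = 9.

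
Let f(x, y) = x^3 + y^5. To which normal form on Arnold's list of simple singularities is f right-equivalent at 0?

The Hessian of f at 0 has rank 0. Corank 2; j^3 = x^3 is a perfect cube, so E-series; the 5-jet and mu = 8 give E_8.

E8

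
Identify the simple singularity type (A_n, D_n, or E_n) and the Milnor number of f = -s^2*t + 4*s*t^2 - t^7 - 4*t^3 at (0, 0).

Type D_8, Milnor number mu = 8.

The Hessian of f at 0 has rank 0. Corank 2; j^3 = -t*(s - 2*t)^2 has shape L^2 M (L != M), so D-series; mu = 8 gives D_8.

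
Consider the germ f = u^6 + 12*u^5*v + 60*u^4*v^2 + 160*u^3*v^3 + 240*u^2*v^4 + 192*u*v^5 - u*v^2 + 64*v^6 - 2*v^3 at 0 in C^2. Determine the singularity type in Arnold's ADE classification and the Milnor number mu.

Type D_7, Milnor number mu = 7.

The Hessian of f at 0 has rank 0. Corank 2; j^3 = -v^2*(u + 2*v) has shape L^2 M (L != M), so D-series; mu = 7 gives D_7.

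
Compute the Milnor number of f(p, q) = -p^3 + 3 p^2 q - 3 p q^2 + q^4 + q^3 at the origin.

6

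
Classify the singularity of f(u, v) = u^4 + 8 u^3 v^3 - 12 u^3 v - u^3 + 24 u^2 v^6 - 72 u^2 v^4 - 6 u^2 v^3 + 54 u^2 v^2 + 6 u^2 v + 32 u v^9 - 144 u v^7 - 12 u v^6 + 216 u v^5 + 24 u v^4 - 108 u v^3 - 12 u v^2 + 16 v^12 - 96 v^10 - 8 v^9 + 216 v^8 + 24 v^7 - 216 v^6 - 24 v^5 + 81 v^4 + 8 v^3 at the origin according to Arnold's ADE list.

The Hessian of f at 0 is [[0, 0], [0, 0]] with rank 0, so corank 2. A Groebner basis of the Jacobian ideal J(f) in C{u,v} is {v^4, u*v^2 - 7*v^3/3, u^2 - 4*u*v + 4*v^2}; counting standard monomials gives mu = 6. Corank 2; j^3 = -(u - 2*v)^3 is a perfect cube, so E-series; the 4-jet and mu = 6 give E_6.

E_6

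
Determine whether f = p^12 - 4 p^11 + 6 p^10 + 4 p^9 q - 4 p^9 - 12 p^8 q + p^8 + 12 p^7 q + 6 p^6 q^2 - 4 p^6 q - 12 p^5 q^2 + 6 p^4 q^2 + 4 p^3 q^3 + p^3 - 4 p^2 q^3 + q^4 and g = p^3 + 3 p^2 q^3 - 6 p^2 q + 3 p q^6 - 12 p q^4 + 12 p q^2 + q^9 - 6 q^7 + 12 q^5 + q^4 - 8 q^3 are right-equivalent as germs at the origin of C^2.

Yes.

The Hessian of f at 0 has rank 0. Corank 2; j^3 = p^3 is a perfect cube, so E-series; the 4-jet and mu = 6 give E_6. The Hessian of g at 0 has rank 0. Corank 2; j^3 = (p - 2*q)^3 is a perfect cube, so E-series; the 4-jet and mu = 6 give E_6. Both have type E_6, hence right-equivalent.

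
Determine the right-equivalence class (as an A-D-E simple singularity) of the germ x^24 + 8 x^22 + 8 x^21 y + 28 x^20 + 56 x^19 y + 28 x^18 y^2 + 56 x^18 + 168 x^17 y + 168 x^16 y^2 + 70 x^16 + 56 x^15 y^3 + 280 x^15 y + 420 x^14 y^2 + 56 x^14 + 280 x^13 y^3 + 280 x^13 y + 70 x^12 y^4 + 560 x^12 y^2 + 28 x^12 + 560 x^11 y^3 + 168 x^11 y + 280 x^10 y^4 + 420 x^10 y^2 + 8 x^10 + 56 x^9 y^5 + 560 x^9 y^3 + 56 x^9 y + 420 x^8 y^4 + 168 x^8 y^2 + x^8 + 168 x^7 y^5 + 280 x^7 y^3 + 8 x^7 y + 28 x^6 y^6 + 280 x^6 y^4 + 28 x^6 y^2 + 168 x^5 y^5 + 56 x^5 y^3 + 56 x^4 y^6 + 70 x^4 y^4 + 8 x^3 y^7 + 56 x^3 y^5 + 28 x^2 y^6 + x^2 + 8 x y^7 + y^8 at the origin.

The Hessian of f at 0 is [[2, 0], [0, 0]] with rank 1, so corank 1. A Groebner basis of the Jacobian ideal J(f) in C{x,y} is {y^7, x}; counting standard monomials gives mu = 7. Corank 1: A-series; mu = 7 gives A_7.

A_{7}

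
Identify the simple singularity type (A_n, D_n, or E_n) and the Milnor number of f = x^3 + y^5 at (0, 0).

The Hessian of f at 0 has rank 0. Corank 2; j^3 = x^3 is a perfect cube, so E-series; the 5-jet and mu = 8 give E_8.

Type E8, Milnor number mu = 8.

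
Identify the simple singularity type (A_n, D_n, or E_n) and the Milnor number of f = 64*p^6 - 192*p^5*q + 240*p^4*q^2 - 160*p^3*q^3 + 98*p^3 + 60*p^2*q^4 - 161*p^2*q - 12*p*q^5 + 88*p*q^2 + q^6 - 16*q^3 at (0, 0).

The Hessian of f at 0 is [[0, 0], [0, 0]] with rank 0, so corank 2. A Groebner basis of the Jacobian ideal J(f) in C{p,q} is {-117649*p*q/12 + q^5 + 16807*q^2/3, p*q^2 - 4*q^3/7, p^2 - 15*p*q/14 + 2*q^2/7}; counting standard monomials gives mu = 7. Corank 2; j^3 = (2*p - q)*(7*p - 4*q)^2 has shape L^2 M (L != M), so D-series; mu = 7 gives D_7.

Type D_{7}, Milnor number mu = 7.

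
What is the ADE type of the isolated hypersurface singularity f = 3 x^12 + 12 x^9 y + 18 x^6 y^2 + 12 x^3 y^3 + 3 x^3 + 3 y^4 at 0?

E_{6}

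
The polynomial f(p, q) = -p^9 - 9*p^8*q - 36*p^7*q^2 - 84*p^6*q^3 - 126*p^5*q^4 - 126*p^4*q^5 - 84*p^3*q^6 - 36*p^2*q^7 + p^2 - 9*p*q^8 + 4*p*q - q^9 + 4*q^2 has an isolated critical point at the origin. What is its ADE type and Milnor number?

Type A_8, Milnor number mu = 8.

The Hessian of f at 0 has rank 1. Corank 1: A-series; mu = 8 gives A_8.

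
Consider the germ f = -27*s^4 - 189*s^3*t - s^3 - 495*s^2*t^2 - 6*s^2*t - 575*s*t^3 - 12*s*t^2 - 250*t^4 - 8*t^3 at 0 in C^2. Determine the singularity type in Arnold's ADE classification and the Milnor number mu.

The Hessian of f at 0 is [[0, 0], [0, 0]] with rank 0, so corank 2. A Groebner basis of the Jacobian ideal J(f) in C{s,t} is {s^2/3 + 4*s*t/3 + t^4 - t^3/9 + 4*t^2/3, s^3 + 22*s^2/3 + 88*s*t/3 + 50*t^3/9 + 88*t^2/3, s^2*t - 23*s^2/9 - 92*s*t/9 - 85*t^3/27 - 92*t^2/9, 2*s^2/3 + s*t^2 + 8*s*t/3 + 16*t^3/9 + 8*t^2/3}; counting standard monomials gives mu = 7. Corank 2; j^3 = -(s + 2*t)^3 is a perfect cube, so E-series; the 4-jet and mu = 7 give E_7.

Type E_7, Milnor number mu = 7.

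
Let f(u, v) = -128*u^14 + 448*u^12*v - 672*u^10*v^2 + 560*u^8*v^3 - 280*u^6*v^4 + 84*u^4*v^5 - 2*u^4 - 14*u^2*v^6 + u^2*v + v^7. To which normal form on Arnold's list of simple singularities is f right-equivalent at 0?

D_{8}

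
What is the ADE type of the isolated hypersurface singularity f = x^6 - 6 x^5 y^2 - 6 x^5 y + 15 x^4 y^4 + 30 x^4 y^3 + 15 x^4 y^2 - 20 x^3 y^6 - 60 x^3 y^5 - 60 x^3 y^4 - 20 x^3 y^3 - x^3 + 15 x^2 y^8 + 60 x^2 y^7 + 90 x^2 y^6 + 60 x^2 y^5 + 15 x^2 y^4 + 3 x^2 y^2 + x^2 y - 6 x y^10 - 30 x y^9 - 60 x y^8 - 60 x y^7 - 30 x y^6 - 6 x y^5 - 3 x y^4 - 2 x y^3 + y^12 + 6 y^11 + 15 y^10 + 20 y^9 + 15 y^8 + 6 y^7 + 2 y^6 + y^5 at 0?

D7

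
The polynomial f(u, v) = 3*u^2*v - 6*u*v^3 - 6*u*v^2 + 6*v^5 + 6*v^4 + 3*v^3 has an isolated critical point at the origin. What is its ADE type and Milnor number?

Type D_{6}, Milnor number mu = 6.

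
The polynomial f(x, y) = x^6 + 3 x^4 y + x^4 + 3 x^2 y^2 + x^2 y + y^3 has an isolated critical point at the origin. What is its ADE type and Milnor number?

The Hessian of f at 0 has rank 0. Corank 2; j^3 = y*(x^2 + y^2) splits into three distinct lines over C (the quadratic factor has nonzero discriminant), so D_4.

Type D4, Milnor number mu = 4.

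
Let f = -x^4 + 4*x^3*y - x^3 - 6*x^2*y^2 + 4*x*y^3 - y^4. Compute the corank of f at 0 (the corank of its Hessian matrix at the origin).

2

The Hessian at 0 is [[0, 0], [0, 0]] of rank 0; hence corank 2.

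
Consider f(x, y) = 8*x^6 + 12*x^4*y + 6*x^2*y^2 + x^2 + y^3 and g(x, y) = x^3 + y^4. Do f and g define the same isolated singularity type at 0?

No.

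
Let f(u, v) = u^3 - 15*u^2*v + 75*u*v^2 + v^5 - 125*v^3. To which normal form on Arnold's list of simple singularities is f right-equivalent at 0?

E_{8}

The Hessian of f at 0 has rank 0. Corank 2; j^3 = (u - 5*v)^3 is a perfect cube, so E-series; the 5-jet and mu = 8 give E_8.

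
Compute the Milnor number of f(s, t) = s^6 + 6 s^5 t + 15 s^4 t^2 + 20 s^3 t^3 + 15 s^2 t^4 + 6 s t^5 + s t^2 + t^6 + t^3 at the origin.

7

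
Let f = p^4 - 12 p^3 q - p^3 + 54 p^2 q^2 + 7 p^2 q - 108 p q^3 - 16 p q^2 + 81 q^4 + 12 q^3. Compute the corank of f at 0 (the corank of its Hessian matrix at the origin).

The Hessian at 0 is [[0, 0], [0, 0]] of rank 0; hence corank 2.

2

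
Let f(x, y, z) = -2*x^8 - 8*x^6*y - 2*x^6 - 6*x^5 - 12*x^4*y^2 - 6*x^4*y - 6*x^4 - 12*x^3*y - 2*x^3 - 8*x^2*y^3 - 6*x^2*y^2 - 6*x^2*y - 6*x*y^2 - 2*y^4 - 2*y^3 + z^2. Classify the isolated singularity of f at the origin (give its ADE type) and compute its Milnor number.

The Hessian of f at 0 has rank 1. Corank 2; j^3 = -2*(x + y)^3 is a perfect cube, so E-series; the 4-jet and mu = 6 give E_6.

Type E_{6}, Milnor number mu = 6.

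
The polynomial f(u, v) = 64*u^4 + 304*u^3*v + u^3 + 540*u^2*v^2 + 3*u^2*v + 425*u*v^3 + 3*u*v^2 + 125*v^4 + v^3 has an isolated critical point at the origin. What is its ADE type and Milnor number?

Type E_{7}, Milnor number mu = 7.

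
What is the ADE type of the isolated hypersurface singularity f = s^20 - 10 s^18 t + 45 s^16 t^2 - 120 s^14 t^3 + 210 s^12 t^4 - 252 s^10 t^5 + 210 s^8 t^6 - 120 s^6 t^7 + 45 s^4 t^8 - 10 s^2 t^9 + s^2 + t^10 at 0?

The Hessian of f at 0 is [[2, 0], [0, 0]] with rank 1, so corank 1. A Groebner basis of the Jacobian ideal J(f) in C{s,t} is {t^9, s}; counting standard monomials gives mu = 9. Corank 1: A-series; mu = 9 gives A_9.

A_{9}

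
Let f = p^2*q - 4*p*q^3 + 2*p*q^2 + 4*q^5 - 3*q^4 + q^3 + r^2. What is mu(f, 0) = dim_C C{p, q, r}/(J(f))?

5

The Hessian of f at 0 has rank 1. Corank 2; j^3 = q*(p + q)^2 has shape L^2 M (L != M), so D-series; mu = 5 gives D_5.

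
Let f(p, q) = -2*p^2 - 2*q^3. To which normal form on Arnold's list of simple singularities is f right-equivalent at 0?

The Hessian of f at 0 is [[-4, 0], [0, 0]] with rank 1, so corank 1. A Groebner basis of the Jacobian ideal J(f) in C{p,q} is {q^2, p}; counting standard monomials gives mu = 2. Corank 1: A-series; mu = 2 gives A_2.

A_2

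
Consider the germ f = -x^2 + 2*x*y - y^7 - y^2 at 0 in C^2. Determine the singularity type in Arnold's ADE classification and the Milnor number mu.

The Hessian of f at 0 has rank 1. Corank 1: A-series; mu = 6 gives A_6.

Type A6, Milnor number mu = 6.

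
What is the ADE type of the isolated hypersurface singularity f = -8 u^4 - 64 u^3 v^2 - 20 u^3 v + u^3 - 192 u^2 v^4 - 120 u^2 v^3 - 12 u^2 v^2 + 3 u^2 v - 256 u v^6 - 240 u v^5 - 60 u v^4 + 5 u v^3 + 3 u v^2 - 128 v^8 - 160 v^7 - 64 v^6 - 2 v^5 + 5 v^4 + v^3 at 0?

E_7

The Hessian of f at 0 has rank 0. Corank 2; j^3 = (u + v)^3 is a perfect cube, so E-series; the 4-jet and mu = 7 give E_7.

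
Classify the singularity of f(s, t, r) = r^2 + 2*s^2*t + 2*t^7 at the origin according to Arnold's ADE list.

D_{8}

The Hessian of f at 0 is [[0, 0, 0], [0, 0, 0], [0, 0, 2]] with rank 1, so corank 2. A Groebner basis of the Jacobian ideal J(f) in C{s,t,r} is {s^2/7 + t^6, s^3, s*t, r}; counting standard monomials gives mu = 8. Corank 2; j^3 = 2*s^2*t has shape L^2 M (L != M), so D-series; mu = 8 gives D_8.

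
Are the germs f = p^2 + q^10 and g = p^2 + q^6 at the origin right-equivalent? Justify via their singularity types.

No.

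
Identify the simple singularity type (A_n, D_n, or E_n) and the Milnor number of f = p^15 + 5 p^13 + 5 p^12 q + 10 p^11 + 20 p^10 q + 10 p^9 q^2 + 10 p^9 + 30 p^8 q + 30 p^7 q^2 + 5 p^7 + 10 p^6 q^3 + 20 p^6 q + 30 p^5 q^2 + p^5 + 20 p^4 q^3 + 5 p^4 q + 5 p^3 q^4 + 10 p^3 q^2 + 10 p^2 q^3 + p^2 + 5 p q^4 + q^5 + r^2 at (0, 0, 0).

Type A4, Milnor number mu = 4.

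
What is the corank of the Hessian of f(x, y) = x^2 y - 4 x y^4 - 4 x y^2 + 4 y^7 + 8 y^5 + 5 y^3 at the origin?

Hessian at 0 has rank 0.

2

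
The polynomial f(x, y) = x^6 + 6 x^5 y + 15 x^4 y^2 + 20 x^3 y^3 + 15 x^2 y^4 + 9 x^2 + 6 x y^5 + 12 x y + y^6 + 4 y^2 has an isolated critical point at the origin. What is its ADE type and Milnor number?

The Hessian of f at 0 has rank 1. Corank 1: A-series; mu = 5 gives A_5.

Type A_5, Milnor number mu = 5.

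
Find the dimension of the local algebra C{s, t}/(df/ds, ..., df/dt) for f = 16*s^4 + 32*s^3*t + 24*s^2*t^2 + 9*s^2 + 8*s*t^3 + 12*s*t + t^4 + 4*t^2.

3

The Hessian of f at 0 has rank 1. Corank 1: A-series; mu = 3 gives A_3.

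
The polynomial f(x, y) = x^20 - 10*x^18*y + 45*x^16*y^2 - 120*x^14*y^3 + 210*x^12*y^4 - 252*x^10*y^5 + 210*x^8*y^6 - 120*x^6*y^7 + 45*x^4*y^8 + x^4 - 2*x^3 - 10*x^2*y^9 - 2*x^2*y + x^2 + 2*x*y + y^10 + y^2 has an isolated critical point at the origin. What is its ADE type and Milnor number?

Type A_{9}, Milnor number mu = 9.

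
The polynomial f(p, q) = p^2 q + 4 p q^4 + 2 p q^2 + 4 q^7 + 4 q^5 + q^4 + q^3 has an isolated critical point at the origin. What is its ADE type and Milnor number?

The Hessian of f at 0 is [[0, 0], [0, 0]] with rank 0, so corank 2. A Groebner basis of the Jacobian ideal J(f) in C{p,q} is {p^3 - p^2/4 + q^2/4, p^2/4 + q^3 - q^2/4, p*q + q^2}; counting standard monomials gives mu = 5. Corank 2; j^3 = q*(p + q)^2 has shape L^2 M (L != M), so D-series; mu = 5 gives D_5.

Type D_5, Milnor number mu = 5.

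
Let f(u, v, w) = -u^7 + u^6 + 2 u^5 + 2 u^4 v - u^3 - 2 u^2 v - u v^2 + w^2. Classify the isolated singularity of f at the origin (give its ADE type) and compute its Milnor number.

The Hessian of f at 0 has rank 1. Corank 2; j^3 = -u*(u + v)^2 has shape L^2 M (L != M), so D-series; mu = 7 gives D_7.

Type D_{7}, Milnor number mu = 7.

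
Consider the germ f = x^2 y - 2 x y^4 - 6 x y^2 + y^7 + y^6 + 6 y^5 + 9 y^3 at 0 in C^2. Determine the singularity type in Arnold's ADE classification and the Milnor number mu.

Type D_{7}, Milnor number mu = 7.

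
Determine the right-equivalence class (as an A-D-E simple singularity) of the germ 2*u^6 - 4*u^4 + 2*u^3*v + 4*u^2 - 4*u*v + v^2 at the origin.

The Hessian of f at 0 is [[8, -4], [-4, 2]] with rank 1, so corank 1. A Groebner basis of the Jacobian ideal J(f) in C{u,v} is {u*v^2 - 8*u + 4*v, -16*u + v^3 + 8*v, u^2 - u*v + v^2/4}; counting standard monomials gives mu = 5. Corank 1: A-series; mu = 5 gives A_5.

A_{5}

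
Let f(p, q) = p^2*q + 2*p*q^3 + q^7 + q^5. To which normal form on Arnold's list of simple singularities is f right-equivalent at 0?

The Hessian of f at 0 has rank 0. Corank 2; j^3 = p^2*q has shape L^2 M (L != M), so D-series; mu = 8 gives D_8.

D_8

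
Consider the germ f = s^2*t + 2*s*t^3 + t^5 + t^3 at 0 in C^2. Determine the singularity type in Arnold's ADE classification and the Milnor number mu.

The Hessian of f at 0 is [[0, 0], [0, 0]] with rank 0, so corank 2. A Groebner basis of the Jacobian ideal J(f) in C{s,t} is {t^3, s^2 + 3*t^2, s*t}; counting standard monomials gives mu = 4. Corank 2; j^3 = t*(s^2 + t^2) splits into three distinct lines over C (the quadratic factor has nonzero discriminant), so D_4.

Type D_{4}, Milnor number mu = 4.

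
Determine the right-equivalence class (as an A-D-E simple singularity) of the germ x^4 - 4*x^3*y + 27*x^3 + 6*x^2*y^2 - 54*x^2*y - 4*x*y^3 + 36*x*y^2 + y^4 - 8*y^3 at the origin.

The Hessian of f at 0 has rank 0. Corank 2; j^3 = (3*x - 2*y)^3 is a perfect cube, so E-series; the 4-jet and mu = 6 give E_6.

E_6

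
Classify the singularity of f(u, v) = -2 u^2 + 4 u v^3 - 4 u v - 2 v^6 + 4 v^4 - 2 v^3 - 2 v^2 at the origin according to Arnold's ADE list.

A_{2}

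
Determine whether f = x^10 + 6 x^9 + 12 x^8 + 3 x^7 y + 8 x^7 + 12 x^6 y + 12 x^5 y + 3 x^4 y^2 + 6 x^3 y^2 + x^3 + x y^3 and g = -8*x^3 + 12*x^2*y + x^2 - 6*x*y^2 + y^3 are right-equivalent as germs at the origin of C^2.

No.

The Hessian of f at 0 has rank 0. Corank 2; j^3 = x^3 is a perfect cube, so E-series; the 4-jet and mu = 7 give E_7. The Hessian of g at 0 has rank 1. Corank 1: A-series; mu = 2 gives A_2. f is E_7 but g is A_2, hence not right-equivalent.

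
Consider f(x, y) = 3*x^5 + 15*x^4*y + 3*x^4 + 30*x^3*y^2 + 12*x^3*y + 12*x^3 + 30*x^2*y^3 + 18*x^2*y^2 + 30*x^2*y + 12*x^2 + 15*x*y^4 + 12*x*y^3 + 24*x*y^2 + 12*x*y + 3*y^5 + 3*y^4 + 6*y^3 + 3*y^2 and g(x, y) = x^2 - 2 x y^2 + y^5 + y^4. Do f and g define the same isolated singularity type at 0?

The Hessian of f at 0 is [[24, 12], [12, 6]] with rank 1, so corank 1. A Groebner basis of the Jacobian ideal J(f) in C{x,y} is {-16*x + y^3 - 2*y^2 - 8*y, x^2 - 2*x - y^2/2 - y, x*y + 2*x + 3*y^2/4 + y}; counting standard monomials gives mu = 4. Corank 1: A-series; mu = 4 gives A_4. The Hessian of g at 0 is [[2, 0], [0, 0]] with rank 1, so corank 1. A Groebner basis of the Jacobian ideal J(g) in C{x,y} is {x^2, -x + y^2}; counting standard monomials gives mu = 4. Corank 1: A-series; mu = 4 gives A_4. Both have type A_4, hence right-equivalent.

Yes.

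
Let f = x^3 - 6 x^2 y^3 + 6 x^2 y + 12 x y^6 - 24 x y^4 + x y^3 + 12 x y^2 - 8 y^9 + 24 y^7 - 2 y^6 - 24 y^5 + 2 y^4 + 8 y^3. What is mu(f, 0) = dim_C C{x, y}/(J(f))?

7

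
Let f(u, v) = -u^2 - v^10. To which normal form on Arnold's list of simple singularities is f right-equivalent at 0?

The Hessian of f at 0 has rank 1. Corank 1: A-series; mu = 9 gives A_9.

A_9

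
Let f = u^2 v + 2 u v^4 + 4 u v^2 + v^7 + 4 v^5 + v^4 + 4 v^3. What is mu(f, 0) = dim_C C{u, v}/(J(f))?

5

The Hessian of f at 0 is [[0, 0], [0, 0]] with rank 0, so corank 2. A Groebner basis of the Jacobian ideal J(f) in C{u,v} is {u^3 - 2*u^2 + 8*v^2, u^2/4 + v^3 - v^2, u*v + 2*v^2}; counting standard monomials gives mu = 5. Corank 2; j^3 = v*(u + 2*v)^2 has shape L^2 M (L != M), so D-series; mu = 5 gives D_5.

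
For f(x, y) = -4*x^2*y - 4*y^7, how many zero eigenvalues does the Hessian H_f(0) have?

2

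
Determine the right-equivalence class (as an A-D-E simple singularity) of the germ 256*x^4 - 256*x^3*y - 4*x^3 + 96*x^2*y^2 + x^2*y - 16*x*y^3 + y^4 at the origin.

D_5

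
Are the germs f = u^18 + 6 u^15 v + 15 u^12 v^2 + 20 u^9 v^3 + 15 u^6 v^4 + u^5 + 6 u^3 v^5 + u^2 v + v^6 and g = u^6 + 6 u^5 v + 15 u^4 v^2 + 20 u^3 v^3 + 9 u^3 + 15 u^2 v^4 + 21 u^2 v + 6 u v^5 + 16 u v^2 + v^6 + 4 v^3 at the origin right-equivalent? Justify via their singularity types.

The Hessian of f at 0 has rank 0. Corank 2; j^3 = u^2*v has shape L^2 M (L != M), so D-series; mu = 7 gives D_7. The Hessian of g at 0 has rank 0. Corank 2; j^3 = (u + v)*(3*u + 2*v)^2 has shape L^2 M (L != M), so D-series; mu = 7 gives D_7. Both have type D_7, hence right-equivalent.

Yes.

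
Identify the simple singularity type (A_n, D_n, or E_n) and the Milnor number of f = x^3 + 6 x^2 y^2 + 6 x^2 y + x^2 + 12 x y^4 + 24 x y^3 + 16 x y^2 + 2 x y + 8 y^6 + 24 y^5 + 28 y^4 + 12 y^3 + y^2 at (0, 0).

Type A2, Milnor number mu = 2.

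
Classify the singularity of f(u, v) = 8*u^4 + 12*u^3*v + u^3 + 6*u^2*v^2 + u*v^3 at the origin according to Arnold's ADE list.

E7

The Hessian of f at 0 is [[0, 0], [0, 0]] with rank 0, so corank 2. A Groebner basis of the Jacobian ideal J(f) in C{u,v} is {3*u^2/4 + v^4 + v^3/4, u^3, u^2*v - u^2/4 - v^3/12, u^2 + u*v^2 + v^3/3}; counting standard monomials gives mu = 7. Corank 2; j^3 = u^3 is a perfect cube, so E-series; the 4-jet and mu = 7 give E_7.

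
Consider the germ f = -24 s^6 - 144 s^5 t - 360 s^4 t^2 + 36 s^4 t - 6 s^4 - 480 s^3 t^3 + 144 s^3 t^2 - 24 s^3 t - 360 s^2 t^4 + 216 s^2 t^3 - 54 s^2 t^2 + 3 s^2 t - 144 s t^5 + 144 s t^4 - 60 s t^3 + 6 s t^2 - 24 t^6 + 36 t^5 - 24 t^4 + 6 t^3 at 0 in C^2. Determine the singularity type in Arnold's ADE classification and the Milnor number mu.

The Hessian of f at 0 is [[0, 0], [0, 0]] with rank 0, so corank 2. A Groebner basis of the Jacobian ideal J(f) in C{s,t} is {t^3, s^2 + 2*t^2, s*t + t^2}; counting standard monomials gives mu = 4. Corank 2; j^3 = 3*t*(s^2 + 2*s*t + 2*t^2) splits into three distinct lines over C (the quadratic factor has nonzero discriminant), so D_4.

Type D_4, Milnor number mu = 4.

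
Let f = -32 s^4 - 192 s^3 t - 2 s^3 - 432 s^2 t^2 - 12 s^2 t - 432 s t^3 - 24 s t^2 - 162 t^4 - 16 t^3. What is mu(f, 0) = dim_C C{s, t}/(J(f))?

6

The Hessian of f at 0 has rank 0. Corank 2; j^3 = -2*(s + 2*t)^3 is a perfect cube, so E-series; the 4-jet and mu = 6 give E_6.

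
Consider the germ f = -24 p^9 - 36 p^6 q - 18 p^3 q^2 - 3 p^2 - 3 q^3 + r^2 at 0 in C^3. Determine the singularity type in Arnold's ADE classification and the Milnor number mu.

Type A2, Milnor number mu = 2.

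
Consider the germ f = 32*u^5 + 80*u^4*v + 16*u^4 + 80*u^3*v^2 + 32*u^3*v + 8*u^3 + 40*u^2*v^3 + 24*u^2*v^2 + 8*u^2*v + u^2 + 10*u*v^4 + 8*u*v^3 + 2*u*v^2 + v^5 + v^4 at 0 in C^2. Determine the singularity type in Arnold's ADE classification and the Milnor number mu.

Type A_{4}, Milnor number mu = 4.

The Hessian of f at 0 has rank 1. Corank 1: A-series; mu = 4 gives A_4.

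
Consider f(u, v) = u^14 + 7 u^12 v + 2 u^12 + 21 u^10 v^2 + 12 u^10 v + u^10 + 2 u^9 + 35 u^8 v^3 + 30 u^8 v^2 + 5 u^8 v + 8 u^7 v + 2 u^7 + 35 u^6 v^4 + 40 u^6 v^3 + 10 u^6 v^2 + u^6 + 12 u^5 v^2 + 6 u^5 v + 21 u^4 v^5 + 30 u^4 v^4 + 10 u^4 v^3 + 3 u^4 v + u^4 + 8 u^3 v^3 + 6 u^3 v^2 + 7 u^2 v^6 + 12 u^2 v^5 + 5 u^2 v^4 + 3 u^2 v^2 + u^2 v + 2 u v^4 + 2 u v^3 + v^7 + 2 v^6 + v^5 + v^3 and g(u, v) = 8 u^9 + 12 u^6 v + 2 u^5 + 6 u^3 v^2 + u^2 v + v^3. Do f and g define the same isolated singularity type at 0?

Yes.

The Hessian of f at 0 has rank 0. Corank 2; j^3 = v*(u^2 + v^2) splits into three distinct lines over C (the quadratic factor has nonzero discriminant), so D_4. The Hessian of g at 0 has rank 0. Corank 2; j^3 = v*(u^2 + v^2) splits into three distinct lines over C (the quadratic factor has nonzero discriminant), so D_4. Both have type D_4, hence right-equivalent.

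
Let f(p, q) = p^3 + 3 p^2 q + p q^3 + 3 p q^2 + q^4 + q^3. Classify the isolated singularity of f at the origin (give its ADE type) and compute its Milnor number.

Type E_{7}, Milnor number mu = 7.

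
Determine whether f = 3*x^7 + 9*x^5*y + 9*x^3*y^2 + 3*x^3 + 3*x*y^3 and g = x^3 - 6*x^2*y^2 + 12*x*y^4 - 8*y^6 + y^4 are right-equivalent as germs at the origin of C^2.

No.

The Hessian of f at 0 is [[0, 0], [0, 0]] with rank 0, so corank 2. A Groebner basis of the Jacobian ideal J(f) in C{x,y} is {x^3, x*y^2, 3*x^2 + y^3}; counting standard monomials gives mu = 7. Corank 2; j^3 = 3*x^3 is a perfect cube, so E-series; the 4-jet and mu = 7 give E_7. The Hessian of g at 0 is [[0, 0], [0, 0]] with rank 0, so corank 2. A Groebner basis of the Jacobian ideal J(g) in C{x,y} is {x^3, x^2*y, -x^2/4 + x*y^2, y^3}; counting standard monomials gives mu = 6. Corank 2; j^3 = x^3 is a perfect cube, so E-series; the 4-jet and mu = 6 give E_6. f is E_7 but g is E_6, hence not right-equivalent.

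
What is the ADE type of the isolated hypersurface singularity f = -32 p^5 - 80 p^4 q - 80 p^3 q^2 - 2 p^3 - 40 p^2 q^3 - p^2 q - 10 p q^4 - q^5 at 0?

D6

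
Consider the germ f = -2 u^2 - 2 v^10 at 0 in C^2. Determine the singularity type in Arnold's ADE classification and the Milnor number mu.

Type A9, Milnor number mu = 9.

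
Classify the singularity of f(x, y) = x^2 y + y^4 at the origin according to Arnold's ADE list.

D_{5}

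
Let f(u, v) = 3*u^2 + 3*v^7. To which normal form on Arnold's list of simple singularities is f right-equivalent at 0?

A6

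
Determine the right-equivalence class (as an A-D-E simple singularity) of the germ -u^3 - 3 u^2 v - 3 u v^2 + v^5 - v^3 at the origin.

The Hessian of f at 0 has rank 0. Corank 2; j^3 = -(u + v)^3 is a perfect cube, so E-series; the 5-jet and mu = 8 give E_8.

E_8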